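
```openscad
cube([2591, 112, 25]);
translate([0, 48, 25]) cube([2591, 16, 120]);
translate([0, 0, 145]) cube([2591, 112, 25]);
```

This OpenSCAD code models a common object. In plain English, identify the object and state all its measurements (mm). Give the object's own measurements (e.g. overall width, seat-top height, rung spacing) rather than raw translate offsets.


An I-beam lying along x, 2591 mm long. Overall section height 170 mm. Two flanges 112 mm wide (y) and 25 mm thick, one on the floor and one at the top; a web 16 mm thick runs between them, centred on the flange width.


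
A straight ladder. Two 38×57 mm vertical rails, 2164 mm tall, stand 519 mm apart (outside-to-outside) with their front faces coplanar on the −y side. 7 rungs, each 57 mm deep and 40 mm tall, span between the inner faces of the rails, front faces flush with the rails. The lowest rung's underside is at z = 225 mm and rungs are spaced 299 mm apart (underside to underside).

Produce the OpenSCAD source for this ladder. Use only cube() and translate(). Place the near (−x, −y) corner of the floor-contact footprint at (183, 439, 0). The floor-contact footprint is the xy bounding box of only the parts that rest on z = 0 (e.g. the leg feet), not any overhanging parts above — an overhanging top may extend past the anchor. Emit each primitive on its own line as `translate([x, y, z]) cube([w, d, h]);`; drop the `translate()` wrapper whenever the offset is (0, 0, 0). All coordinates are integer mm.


translate([183, 439, 0]) cube([38, 57, 2164]);
translate([664, 439, 0]) cube([38, 57, 2164]);
translate([221, 439, 225]) cube([443, 57, 40]);
translate([221, 439, 524]) cube([443, 57, 40]);
translate([221, 439, 823]) cube([443, 57, 40]);
translate([221, 439, 1122]) cube([443, 57, 40]);
translate([221, 439, 1421]) cube([443, 57, 40]);
translate([221, 439, 1720]) cube([443, 57, 40]);
translate([221, 439, 2019]) cube([443, 57, 40]);


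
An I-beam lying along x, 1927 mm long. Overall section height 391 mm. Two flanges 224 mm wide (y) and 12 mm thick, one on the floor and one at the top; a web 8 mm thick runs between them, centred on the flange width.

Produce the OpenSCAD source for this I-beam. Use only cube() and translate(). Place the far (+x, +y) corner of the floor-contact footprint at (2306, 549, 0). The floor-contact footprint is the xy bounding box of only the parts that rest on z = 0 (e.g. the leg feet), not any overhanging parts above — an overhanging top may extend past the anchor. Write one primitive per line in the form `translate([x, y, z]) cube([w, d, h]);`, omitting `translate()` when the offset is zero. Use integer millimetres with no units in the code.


translate([379, 325, 0]) cube([1927, 224, 12]);
translate([379, 433, 12]) cube([1927, 8, 367]);
translate([379, 325, 379]) cube([1927, 224, 12]);


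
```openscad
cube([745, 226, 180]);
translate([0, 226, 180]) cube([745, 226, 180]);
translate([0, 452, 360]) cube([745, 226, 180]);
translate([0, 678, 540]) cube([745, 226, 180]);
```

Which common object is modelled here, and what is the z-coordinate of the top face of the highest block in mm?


A staircase. The total rise is 720 mm.

4 identical blocks, each offset up and back from the previous — a staircase. Each step is 180 mm tall and there are 4 of them, so the total rise is 4 × 180 = 720 mm.


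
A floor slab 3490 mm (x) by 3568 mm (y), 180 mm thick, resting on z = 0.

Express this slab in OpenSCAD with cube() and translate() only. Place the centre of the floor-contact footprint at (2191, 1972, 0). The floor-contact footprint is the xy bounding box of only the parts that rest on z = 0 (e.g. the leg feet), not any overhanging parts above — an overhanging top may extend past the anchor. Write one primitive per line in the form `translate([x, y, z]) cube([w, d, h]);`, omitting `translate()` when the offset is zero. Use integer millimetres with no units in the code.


translate([446, 188, 0]) cube([3490, 3568, 180]);


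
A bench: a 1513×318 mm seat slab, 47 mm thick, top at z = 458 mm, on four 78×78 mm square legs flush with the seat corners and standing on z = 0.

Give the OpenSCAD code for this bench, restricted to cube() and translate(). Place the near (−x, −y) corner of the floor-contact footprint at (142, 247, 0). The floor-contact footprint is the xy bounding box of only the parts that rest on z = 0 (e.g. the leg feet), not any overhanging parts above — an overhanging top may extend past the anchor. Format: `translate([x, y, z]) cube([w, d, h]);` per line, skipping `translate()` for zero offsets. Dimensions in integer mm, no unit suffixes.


// leg_h = 458 − 47 = 411
translate([142, 247, 411]) cube([1513, 318, 47]);
translate([142, 247, 0]) cube([78, 78, 411]);
translate([142, 487, 0]) cube([78, 78, 411]);
translate([1577, 247, 0]) cube([78, 78, 411]);
translate([1577, 487, 0]) cube([78, 78, 411]);


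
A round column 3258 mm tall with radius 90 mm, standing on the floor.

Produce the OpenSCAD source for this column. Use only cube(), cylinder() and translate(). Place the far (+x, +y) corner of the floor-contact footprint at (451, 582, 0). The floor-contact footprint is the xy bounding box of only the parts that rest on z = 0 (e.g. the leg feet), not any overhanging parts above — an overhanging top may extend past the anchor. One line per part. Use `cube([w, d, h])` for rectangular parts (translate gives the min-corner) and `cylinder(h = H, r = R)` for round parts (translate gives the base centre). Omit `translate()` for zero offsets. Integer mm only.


translate([361, 492, 0]) cylinder(h = 3258, r = 90);


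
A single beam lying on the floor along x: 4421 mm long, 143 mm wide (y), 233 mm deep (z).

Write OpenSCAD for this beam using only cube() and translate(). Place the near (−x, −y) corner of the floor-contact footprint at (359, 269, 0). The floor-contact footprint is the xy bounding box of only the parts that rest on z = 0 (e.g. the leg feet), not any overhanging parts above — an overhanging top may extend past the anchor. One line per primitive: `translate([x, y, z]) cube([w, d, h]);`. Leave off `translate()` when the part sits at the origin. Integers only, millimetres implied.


translate([359, 269, 0]) cube([4421, 143, 233]);


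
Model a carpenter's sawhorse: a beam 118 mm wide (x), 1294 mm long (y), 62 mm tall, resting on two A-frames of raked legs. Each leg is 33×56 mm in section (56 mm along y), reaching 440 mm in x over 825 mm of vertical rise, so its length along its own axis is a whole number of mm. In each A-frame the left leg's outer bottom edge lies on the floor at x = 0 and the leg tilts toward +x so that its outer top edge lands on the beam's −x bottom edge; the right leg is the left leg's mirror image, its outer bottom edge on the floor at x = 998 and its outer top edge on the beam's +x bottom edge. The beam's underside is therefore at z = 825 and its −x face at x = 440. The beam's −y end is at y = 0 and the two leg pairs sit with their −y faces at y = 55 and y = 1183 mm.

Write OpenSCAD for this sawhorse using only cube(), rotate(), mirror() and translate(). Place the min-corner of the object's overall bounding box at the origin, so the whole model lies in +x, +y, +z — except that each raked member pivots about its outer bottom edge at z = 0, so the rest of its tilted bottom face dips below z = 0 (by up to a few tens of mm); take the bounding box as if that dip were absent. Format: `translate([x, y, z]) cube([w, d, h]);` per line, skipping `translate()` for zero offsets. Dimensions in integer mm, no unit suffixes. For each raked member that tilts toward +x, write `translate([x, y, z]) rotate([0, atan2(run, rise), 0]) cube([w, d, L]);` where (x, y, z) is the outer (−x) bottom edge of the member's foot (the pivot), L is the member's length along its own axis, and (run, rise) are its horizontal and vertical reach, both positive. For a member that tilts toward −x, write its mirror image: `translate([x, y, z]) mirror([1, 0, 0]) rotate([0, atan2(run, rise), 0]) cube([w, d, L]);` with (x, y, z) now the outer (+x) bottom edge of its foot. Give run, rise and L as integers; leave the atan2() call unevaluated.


translate([440, 0, 825]) cube([118, 1294, 62]);
translate([0, 55, 0]) rotate([0, atan2(440, 825), 0]) cube([33, 56, 935]);
translate([998, 55, 0]) mirror([1, 0, 0]) rotate([0, atan2(440, 825), 0]) cube([33, 56, 935]);
translate([0, 1183, 0]) rotate([0, atan2(440, 825), 0]) cube([33, 56, 935]);
translate([998, 1183, 0]) mirror([1, 0, 0]) rotate([0, atan2(440, 825), 0]) cube([33, 56, 935]);


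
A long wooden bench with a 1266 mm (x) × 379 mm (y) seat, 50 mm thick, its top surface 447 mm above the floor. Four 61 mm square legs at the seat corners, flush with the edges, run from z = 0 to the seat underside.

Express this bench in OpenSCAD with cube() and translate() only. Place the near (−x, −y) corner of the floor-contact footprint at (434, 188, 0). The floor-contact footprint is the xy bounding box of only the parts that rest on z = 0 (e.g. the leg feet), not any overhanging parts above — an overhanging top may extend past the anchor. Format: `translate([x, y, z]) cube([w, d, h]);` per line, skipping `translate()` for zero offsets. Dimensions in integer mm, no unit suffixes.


translate([434, 188, 397]) cube([1266, 379, 50]);
translate([434, 188, 0]) cube([61, 61, 397]);
translate([434, 506, 0]) cube([61, 61, 397]);
translate([1639, 188, 0]) cube([61, 61, 397]);
translate([1639, 506, 0]) cube([61, 61, 397]);


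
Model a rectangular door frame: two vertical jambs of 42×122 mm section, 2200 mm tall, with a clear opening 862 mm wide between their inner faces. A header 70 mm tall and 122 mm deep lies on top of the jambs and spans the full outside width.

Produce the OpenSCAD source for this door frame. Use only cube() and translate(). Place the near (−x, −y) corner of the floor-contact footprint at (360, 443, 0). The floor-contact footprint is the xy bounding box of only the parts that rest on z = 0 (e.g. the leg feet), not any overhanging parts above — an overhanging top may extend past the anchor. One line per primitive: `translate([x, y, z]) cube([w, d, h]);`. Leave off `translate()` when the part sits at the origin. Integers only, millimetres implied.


translate([360, 443, 0]) cube([42, 122, 2200]);
translate([1264, 443, 0]) cube([42, 122, 2200]);
translate([360, 443, 2200]) cube([946, 122, 70]);


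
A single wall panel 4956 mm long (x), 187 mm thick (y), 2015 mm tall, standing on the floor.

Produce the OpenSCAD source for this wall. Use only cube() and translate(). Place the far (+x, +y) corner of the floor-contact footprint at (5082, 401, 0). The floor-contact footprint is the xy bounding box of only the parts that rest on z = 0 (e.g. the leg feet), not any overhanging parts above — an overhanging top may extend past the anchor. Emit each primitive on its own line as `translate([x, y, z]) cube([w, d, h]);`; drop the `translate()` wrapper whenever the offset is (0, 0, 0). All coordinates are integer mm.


translate([126, 214, 0]) cube([4956, 187, 2015]);


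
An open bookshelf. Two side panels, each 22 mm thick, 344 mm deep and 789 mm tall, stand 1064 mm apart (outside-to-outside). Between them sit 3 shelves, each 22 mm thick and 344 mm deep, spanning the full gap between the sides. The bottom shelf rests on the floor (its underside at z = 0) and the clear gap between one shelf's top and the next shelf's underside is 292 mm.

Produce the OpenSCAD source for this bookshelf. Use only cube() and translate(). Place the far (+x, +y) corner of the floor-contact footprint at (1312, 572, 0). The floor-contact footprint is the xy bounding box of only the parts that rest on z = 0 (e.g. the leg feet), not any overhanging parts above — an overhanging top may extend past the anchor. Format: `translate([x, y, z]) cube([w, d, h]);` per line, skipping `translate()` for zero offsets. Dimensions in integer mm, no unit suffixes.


translate([248, 228, 0]) cube([22, 344, 789]);
translate([1290, 228, 0]) cube([22, 344, 789]);
translate([270, 228, 0]) cube([1020, 344, 22]);
translate([270, 228, 314]) cube([1020, 344, 22]);
translate([270, 228, 628]) cube([1020, 344, 22]);


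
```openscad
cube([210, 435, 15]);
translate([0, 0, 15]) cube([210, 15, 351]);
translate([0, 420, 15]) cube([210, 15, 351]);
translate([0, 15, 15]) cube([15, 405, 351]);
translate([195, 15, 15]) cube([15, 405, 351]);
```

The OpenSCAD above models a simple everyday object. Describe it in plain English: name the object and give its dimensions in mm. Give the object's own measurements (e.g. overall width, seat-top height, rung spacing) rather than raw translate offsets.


An open-topped rectangular box: outside dimensions 210×435×366 mm, with a uniform wall and base thickness of 15 mm. The base is a full 210×435 slab on the floor; four walls sit on top of the base. The front and back walls (the −y and +y sides) span the full width; the two side walls fit between them.


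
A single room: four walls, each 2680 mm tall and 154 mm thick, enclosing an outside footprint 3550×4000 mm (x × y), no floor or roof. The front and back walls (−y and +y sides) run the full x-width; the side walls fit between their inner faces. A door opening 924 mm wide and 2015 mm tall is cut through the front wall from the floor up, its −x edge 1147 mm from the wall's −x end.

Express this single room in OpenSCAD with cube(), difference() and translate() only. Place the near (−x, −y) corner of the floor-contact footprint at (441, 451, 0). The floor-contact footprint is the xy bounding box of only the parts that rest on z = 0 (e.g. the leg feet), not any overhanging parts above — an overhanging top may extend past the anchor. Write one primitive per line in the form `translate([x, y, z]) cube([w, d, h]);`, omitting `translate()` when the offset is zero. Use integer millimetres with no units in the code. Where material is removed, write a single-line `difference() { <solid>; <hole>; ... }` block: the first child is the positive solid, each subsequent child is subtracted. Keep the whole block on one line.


difference() { translate([441, 451, 0]) cube([3550, 154, 2680]); translate([1588, 451, 0]) cube([924, 154, 2015]); }
translate([441, 4297, 0]) cube([3550, 154, 2680]);
translate([441, 605, 0]) cube([154, 3692, 2680]);
translate([3837, 605, 0]) cube([154, 3692, 2680]);


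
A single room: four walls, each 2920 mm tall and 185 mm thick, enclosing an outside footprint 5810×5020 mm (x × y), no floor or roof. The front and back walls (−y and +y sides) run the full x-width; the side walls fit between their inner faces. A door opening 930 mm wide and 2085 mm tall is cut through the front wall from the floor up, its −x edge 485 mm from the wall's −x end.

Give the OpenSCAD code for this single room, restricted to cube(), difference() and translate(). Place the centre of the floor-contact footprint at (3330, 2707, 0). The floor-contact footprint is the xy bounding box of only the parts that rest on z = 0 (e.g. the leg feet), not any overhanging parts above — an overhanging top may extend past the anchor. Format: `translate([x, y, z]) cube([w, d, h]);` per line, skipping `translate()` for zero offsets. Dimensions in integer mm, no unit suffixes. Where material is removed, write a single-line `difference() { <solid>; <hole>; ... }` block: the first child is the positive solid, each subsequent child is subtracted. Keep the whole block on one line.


difference() { translate([425, 197, 0]) cube([5810, 185, 2920]); translate([910, 197, 0]) cube([930, 185, 2085]); }
translate([425, 5032, 0]) cube([5810, 185, 2920]);
translate([425, 382, 0]) cube([185, 4650, 2920]);
translate([6050, 382, 0]) cube([185, 4650, 2920]);


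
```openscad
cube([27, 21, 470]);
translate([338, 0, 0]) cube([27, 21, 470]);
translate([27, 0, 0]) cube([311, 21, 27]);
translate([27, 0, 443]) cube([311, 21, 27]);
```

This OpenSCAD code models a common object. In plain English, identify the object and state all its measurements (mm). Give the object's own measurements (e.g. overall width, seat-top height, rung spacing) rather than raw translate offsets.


A rectangular picture frame lying in the x–z plane (depth along y). The opening is 311 mm wide (x) by 416 mm tall (z), surrounded by a border 27 mm wide on all four sides. The frame is 21 mm deep and is made of two full-height vertical stiles with two horizontal rails fitted between them.


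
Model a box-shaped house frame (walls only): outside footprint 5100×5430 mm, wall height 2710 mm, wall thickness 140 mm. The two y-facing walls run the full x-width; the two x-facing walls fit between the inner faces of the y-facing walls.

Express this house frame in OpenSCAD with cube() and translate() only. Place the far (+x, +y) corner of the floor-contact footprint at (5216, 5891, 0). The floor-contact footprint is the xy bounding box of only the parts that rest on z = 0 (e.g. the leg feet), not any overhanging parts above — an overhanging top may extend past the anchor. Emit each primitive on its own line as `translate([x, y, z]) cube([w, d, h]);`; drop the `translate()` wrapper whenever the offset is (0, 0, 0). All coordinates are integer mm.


translate([116, 461, 0]) cube([5100, 140, 2710]);
translate([116, 5751, 0]) cube([5100, 140, 2710]);
translate([116, 601, 0]) cube([140, 5150, 2710]);
translate([5076, 601, 0]) cube([140, 5150, 2710]);


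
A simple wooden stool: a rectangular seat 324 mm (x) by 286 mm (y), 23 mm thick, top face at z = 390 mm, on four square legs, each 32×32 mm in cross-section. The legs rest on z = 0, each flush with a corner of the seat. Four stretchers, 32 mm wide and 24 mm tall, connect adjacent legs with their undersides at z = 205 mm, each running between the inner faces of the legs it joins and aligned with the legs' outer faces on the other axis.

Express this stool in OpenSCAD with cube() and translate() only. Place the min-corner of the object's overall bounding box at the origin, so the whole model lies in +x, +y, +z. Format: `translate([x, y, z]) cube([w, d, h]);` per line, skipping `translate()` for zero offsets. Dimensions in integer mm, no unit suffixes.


translate([0, 0, 367]) cube([324, 286, 23]);
cube([32, 32, 367]);
translate([292, 0, 0]) cube([32, 32, 367]);
translate([0, 254, 0]) cube([32, 32, 367]);
translate([292, 254, 0]) cube([32, 32, 367]);
translate([32, 0, 205]) cube([260, 32, 24]);
translate([32, 254, 205]) cube([260, 32, 24]);
translate([0, 32, 205]) cube([32, 222, 24]);
translate([292, 32, 205]) cube([32, 222, 24]);


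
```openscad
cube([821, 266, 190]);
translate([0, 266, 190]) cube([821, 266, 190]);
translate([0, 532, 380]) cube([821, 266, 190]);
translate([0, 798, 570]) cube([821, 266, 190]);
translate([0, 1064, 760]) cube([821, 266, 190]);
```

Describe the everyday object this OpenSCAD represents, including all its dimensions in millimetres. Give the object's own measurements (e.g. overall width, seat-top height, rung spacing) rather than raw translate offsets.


A straight staircase of 5 solid steps. Each step is 821 mm wide (x), 266 mm deep (y, the going) and 190 mm tall (the rise). The first step rests on the floor; each subsequent step sits one going further in +y and one rise higher in +z, directly behind and above the previous step with no overlap.


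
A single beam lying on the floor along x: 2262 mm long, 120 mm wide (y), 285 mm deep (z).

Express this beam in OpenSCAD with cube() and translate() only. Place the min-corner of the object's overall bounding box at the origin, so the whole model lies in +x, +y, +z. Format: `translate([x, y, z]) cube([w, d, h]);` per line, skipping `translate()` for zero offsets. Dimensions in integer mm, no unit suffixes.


cube([2262, 120, 285]);


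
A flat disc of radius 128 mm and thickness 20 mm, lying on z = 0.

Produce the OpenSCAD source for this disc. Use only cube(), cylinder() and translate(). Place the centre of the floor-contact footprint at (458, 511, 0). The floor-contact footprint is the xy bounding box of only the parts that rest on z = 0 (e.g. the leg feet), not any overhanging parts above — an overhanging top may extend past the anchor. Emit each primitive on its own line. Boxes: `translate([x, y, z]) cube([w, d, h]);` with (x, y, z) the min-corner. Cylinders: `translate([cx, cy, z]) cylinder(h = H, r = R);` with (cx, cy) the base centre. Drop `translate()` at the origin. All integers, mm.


translate([458, 511, 0]) cylinder(h = 20, r = 128);


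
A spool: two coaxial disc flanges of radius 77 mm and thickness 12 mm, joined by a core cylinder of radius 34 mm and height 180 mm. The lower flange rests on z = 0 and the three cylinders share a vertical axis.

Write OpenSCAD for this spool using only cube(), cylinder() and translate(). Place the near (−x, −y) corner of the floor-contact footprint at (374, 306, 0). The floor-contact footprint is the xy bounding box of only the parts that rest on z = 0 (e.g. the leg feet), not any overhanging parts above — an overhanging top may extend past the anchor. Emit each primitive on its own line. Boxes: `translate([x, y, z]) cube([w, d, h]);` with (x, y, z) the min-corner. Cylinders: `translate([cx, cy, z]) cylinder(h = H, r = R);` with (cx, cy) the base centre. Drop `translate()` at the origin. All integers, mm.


translate([451, 383, 0]) cylinder(h = 12, r = 77);
translate([451, 383, 12]) cylinder(h = 180, r = 34);
translate([451, 383, 192]) cylinder(h = 12, r = 77);


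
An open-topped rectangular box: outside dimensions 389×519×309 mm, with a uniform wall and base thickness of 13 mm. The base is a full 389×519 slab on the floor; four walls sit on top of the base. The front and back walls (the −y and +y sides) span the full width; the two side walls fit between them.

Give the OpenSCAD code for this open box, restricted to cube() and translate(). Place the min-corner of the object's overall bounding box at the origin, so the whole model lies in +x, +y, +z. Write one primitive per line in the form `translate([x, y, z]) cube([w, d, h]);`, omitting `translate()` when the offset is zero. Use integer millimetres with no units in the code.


cube([389, 519, 13]);
translate([0, 0, 13]) cube([389, 13, 296]);
translate([0, 506, 13]) cube([389, 13, 296]);
translate([0, 13, 13]) cube([13, 493, 296]);
translate([376, 13, 13]) cube([13, 493, 296]);


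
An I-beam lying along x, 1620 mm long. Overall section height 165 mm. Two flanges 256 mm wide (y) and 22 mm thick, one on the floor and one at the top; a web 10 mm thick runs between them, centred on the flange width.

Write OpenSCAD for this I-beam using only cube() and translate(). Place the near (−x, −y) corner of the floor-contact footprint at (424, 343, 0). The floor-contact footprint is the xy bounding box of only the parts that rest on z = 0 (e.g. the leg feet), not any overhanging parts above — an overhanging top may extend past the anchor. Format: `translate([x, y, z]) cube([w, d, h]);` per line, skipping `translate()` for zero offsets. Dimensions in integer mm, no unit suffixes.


translate([424, 343, 0]) cube([1620, 256, 22]);
translate([424, 466, 22]) cube([1620, 10, 121]);
translate([424, 343, 143]) cube([1620, 256, 22]);


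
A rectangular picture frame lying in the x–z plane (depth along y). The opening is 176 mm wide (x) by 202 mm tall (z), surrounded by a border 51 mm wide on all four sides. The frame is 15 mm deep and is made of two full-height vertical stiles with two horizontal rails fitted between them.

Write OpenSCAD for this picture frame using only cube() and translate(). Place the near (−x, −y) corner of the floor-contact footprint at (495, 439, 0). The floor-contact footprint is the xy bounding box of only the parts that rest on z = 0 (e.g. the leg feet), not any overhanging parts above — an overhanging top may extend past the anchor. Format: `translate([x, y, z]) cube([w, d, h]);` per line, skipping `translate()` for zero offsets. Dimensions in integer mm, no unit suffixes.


translate([495, 439, 0]) cube([51, 15, 304]);
translate([722, 439, 0]) cube([51, 15, 304]);
translate([546, 439, 0]) cube([176, 15, 51]);
translate([546, 439, 253]) cube([176, 15, 51]);


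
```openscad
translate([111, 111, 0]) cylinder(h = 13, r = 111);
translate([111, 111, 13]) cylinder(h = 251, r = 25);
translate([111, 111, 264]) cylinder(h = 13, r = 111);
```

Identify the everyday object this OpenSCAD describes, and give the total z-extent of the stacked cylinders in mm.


A spool. The overall height is 277 mm.

Three coaxial cylinders, large–small–large — a spool. Two 13 mm flanges and a 251 mm core give 13 + 251 + 13 = 277 mm.


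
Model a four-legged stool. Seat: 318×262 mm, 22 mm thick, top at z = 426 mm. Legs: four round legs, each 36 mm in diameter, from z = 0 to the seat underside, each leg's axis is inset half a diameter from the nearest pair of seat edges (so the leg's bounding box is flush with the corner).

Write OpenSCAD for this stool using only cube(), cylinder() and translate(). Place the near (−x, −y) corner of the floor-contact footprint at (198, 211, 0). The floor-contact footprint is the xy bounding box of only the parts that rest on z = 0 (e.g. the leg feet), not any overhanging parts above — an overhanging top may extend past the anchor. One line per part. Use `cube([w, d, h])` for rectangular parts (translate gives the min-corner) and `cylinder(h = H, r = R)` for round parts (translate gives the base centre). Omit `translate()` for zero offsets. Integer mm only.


translate([198, 211, 404]) cube([318, 262, 22]);
translate([216, 229, 0]) cylinder(h = 404, r = 18);
translate([498, 229, 0]) cylinder(h = 404, r = 18);
translate([216, 455, 0]) cylinder(h = 404, r = 18);
translate([498, 455, 0]) cylinder(h = 404, r = 18);


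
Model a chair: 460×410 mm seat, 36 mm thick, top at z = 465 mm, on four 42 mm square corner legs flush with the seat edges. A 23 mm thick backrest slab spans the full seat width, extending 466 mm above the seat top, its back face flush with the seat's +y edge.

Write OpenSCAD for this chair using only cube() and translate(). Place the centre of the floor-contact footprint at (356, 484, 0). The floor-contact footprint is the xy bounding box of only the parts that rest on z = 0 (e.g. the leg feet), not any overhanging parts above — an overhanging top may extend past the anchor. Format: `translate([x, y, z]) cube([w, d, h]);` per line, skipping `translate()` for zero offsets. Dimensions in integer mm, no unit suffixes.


translate([126, 279, 429]) cube([460, 410, 36]);
translate([126, 279, 0]) cube([42, 42, 429]);
translate([544, 279, 0]) cube([42, 42, 429]);
translate([126, 647, 0]) cube([42, 42, 429]);
translate([544, 647, 0]) cube([42, 42, 429]);
translate([126, 666, 465]) cube([460, 23, 466]);


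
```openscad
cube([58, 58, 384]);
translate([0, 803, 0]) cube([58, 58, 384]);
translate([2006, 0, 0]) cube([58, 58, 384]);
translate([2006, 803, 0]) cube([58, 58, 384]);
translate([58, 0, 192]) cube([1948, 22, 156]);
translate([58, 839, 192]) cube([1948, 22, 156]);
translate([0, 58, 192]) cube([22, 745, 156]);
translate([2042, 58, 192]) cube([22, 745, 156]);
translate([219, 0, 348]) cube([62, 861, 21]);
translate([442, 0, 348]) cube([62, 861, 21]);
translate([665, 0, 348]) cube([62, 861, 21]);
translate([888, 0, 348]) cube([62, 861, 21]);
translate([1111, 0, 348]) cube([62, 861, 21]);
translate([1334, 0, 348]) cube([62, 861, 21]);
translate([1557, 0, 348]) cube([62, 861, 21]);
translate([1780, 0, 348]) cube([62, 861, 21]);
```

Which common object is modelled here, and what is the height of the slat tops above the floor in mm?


A bed frame. The slat-top height is 369 mm.

Four posts, four rails, and a row of slats — a bed frame. Slats sit on the rails at z = 192 + 156 = 348; with slat thickness 21, the top is 369 mm.


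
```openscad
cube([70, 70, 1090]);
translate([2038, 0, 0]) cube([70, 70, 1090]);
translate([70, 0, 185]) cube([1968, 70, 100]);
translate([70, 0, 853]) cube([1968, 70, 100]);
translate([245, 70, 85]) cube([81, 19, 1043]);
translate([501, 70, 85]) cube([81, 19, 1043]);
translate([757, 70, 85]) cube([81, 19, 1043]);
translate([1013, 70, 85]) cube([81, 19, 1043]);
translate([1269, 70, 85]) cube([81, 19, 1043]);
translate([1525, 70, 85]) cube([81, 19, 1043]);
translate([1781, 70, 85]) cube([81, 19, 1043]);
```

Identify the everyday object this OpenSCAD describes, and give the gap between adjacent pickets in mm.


A fence section. The picket gap is 175 mm.

Two posts, two rails, 7 pickets — a fence section. Span 1968 mm holds 7 pickets of 81 mm with 8 equal gaps: ⌊(1968 − 7·81) / 8⌋ = 175 mm.


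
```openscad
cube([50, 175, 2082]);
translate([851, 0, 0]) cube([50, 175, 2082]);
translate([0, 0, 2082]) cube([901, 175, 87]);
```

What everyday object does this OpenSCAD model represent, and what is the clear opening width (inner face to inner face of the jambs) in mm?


A door frame. The clear opening width is 801 mm.

Two 2082 mm tall posts with a header on top — a door frame. The left jamb is 50 mm wide at x = 0; the right jamb starts at x = 851. The clear opening is 851 − 50 = 801 mm.


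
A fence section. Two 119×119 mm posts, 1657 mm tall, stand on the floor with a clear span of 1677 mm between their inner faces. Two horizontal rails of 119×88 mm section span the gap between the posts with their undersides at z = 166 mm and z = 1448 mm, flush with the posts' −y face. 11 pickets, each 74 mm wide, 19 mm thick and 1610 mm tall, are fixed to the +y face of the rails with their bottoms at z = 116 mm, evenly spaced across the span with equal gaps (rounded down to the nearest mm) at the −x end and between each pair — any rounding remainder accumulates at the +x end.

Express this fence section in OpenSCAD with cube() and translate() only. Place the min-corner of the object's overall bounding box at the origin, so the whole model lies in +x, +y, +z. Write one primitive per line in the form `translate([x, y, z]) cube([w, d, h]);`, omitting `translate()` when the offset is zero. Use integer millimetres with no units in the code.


cube([119, 119, 1657]);
translate([1796, 0, 0]) cube([119, 119, 1657]);
translate([119, 0, 166]) cube([1677, 119, 88]);
translate([119, 0, 1448]) cube([1677, 119, 88]);
translate([190, 119, 116]) cube([74, 19, 1610]);
translate([335, 119, 116]) cube([74, 19, 1610]);
translate([480, 119, 116]) cube([74, 19, 1610]);
translate([625, 119, 116]) cube([74, 19, 1610]);
translate([770, 119, 116]) cube([74, 19, 1610]);
translate([915, 119, 116]) cube([74, 19, 1610]);
translate([1060, 119, 116]) cube([74, 19, 1610]);
translate([1205, 119, 116]) cube([74, 19, 1610]);
translate([1350, 119, 116]) cube([74, 19, 1610]);
translate([1495, 119, 116]) cube([74, 19, 1610]);
translate([1640, 119, 116]) cube([74, 19, 1610]);


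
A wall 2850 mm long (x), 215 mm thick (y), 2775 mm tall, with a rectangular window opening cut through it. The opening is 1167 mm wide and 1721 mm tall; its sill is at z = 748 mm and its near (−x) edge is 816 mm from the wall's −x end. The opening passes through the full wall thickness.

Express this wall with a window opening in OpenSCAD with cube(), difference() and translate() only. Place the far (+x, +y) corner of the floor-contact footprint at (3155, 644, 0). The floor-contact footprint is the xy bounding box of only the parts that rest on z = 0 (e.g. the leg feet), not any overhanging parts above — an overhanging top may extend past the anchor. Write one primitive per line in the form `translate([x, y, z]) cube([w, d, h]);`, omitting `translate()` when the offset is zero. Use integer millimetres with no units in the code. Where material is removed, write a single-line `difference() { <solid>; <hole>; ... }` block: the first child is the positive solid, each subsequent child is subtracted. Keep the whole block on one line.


difference() { translate([305, 429, 0]) cube([2850, 215, 2775]); translate([1121, 429, 748]) cube([1167, 215, 1721]); }


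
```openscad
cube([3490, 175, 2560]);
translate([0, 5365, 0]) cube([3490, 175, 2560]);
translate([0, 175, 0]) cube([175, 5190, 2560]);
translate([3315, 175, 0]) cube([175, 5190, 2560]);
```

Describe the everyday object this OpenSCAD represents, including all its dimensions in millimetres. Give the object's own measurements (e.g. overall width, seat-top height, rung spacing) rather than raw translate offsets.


The wall frame of a small rectangular building: four walls, each 2560 mm tall and 175 mm thick, enclosing a footprint 3490 mm (x) by 5540 mm (y) outside-to-outside, with no floor or roof. The front and back walls (the −y and +y sides) span the full width; the two side walls fit between them.


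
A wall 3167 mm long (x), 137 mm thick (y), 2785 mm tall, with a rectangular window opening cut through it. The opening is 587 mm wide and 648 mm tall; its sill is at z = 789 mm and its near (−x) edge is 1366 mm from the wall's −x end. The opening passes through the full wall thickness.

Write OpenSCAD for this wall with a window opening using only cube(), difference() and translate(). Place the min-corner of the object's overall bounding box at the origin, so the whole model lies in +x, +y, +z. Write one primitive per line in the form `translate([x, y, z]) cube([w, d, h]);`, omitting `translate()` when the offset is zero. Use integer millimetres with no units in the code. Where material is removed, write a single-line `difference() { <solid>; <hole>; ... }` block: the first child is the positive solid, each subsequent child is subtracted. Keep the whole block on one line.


difference() { cube([3167, 137, 2785]); translate([1366, 0, 789]) cube([587, 137, 648]); }


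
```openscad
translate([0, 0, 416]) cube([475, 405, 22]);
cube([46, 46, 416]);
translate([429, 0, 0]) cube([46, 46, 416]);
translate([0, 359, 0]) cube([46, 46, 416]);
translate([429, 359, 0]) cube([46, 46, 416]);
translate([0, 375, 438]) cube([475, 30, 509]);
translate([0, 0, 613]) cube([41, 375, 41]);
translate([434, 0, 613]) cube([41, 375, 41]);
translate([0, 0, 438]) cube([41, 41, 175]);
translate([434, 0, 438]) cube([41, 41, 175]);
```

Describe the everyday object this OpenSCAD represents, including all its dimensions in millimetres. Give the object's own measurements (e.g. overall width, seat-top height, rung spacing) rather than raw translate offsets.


A chair. The seat is a 475×405×22 mm slab with its top at z = 438 mm, on four 46×46 mm corner legs (flush with the seat edges, standing on z = 0). A flat backrest 30 mm thick, 509 mm tall, spans the full seat width and rises from the seat top along its +y edge, rear face flush with the rear of the seat. Two armrests of 41×41 mm section run along each side from the seat's front edge to the front of the backrest, top faces 216 mm above the seat top and outer faces flush with the seat's x-edges; a 41×41 mm post under the front of each armrest stands on the seat at the front corner.


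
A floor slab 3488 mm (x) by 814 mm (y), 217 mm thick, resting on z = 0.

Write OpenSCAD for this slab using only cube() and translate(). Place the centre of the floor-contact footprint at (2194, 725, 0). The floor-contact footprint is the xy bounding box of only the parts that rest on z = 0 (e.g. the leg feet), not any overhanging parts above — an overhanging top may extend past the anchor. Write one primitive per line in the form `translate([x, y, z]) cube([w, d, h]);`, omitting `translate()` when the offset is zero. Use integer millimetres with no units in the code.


translate([450, 318, 0]) cube([3488, 814, 217]);


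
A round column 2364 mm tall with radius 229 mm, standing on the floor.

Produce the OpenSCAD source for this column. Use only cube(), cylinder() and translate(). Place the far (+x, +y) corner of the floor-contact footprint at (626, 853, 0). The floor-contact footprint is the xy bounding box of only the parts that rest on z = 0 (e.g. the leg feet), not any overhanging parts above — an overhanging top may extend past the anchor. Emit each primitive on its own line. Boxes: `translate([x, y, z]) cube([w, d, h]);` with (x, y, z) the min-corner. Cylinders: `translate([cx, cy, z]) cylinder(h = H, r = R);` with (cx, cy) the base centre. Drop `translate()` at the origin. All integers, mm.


translate([397, 624, 0]) cylinder(h = 2364, r = 229);


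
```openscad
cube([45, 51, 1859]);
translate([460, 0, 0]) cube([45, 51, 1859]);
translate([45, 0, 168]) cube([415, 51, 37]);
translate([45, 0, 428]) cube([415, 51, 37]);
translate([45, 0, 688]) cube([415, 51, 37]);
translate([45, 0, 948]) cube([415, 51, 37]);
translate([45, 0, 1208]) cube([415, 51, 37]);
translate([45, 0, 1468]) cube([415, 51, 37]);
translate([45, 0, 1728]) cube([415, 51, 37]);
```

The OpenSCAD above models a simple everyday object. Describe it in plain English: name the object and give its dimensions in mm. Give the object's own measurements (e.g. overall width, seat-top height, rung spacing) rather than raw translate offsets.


A straight ladder. Two 45×51 mm vertical rails, 1859 mm tall, stand 505 mm apart (outside-to-outside) with their front faces coplanar on the −y side. 7 rungs, each 51 mm deep and 37 mm tall, span between the inner faces of the rails, front faces flush with the rails. The lowest rung's underside is at z = 168 mm and rungs are spaced 260 mm apart (underside to underside).


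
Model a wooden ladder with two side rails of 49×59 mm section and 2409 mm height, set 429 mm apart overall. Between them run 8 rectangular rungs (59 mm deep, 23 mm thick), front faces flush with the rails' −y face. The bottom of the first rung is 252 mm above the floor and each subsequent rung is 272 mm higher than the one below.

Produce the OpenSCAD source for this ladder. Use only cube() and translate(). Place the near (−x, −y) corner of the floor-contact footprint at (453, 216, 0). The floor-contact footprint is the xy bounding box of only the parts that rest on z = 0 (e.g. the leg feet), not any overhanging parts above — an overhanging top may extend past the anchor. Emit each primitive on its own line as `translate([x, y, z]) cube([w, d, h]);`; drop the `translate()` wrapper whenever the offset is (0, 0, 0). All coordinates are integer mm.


translate([453, 216, 0]) cube([49, 59, 2409]);
translate([833, 216, 0]) cube([49, 59, 2409]);
translate([502, 216, 252]) cube([331, 59, 23]);
translate([502, 216, 524]) cube([331, 59, 23]);
translate([502, 216, 796]) cube([331, 59, 23]);
translate([502, 216, 1068]) cube([331, 59, 23]);
translate([502, 216, 1340]) cube([331, 59, 23]);
translate([502, 216, 1612]) cube([331, 59, 23]);
translate([502, 216, 1884]) cube([331, 59, 23]);
translate([502, 216, 2156]) cube([331, 59, 23]);


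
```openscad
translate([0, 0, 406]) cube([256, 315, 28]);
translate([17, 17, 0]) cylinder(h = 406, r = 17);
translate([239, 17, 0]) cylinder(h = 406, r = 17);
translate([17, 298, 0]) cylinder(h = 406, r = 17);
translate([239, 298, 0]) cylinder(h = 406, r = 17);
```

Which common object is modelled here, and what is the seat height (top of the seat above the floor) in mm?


A stool. The seat height is 434 mm.

A 256×315×28 slab at z = 406 on four corner cylinders — a stool. The seat top is 406 + 28 = 434 mm.


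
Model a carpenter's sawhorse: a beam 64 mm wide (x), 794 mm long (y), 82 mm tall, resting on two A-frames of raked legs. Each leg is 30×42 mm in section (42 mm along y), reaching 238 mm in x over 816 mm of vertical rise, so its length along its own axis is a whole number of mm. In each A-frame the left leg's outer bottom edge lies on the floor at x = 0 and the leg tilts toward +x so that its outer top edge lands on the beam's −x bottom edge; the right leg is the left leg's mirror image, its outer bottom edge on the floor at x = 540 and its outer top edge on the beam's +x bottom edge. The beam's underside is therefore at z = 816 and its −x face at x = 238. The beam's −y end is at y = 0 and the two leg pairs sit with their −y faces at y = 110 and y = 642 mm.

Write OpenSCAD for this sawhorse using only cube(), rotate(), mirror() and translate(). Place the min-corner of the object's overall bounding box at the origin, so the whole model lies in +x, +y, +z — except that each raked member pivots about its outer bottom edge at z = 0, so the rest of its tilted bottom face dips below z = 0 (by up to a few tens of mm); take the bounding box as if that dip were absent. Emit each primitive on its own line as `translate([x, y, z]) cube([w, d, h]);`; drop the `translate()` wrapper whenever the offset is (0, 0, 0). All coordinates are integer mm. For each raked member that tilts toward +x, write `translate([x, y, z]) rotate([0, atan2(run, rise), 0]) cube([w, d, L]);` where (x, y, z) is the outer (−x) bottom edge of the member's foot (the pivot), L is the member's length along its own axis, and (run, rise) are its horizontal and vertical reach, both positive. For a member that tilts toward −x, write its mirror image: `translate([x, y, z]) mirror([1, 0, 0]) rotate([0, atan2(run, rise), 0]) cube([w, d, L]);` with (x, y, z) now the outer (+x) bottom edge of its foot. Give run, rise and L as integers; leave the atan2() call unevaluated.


// leg length = √(238² + 816²) = 850
// right-leg outer foot x = 2·238 + 64 = 540
// beam min-corner = (238, 0, 816)
translate([238, 0, 816]) cube([64, 794, 82]);
translate([0, 110, 0]) rotate([0, atan2(238, 816), 0]) cube([30, 42, 850]);
translate([540, 110, 0]) mirror([1, 0, 0]) rotate([0, atan2(238, 816), 0]) cube([30, 42, 850]);
translate([0, 642, 0]) rotate([0, atan2(238, 816), 0]) cube([30, 42, 850]);
translate([540, 642, 0]) mirror([1, 0, 0]) rotate([0, atan2(238, 816), 0]) cube([30, 42, 850]);
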